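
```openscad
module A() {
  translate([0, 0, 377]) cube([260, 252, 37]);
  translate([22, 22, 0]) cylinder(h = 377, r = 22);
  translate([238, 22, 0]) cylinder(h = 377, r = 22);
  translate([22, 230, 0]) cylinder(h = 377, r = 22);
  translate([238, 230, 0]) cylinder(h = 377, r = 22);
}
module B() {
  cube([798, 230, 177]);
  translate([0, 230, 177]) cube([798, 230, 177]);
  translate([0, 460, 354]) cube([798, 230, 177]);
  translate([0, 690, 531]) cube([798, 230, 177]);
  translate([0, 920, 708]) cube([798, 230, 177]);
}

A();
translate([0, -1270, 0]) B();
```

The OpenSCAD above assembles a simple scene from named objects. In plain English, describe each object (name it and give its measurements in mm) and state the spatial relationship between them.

A is a four-legged stool. The seat is 260×252 mm, 37 mm thick, top at z = 414 mm. It stands on four round legs, each 44 mm in diameter, from z = 0 to the seat underside, each leg's axis is inset half a diameter from the nearest pair of seat edges (so the leg's bounding box is flush with the corner).

B is a straight staircase of 5 solid steps. Each step is 798 mm wide (x), 230 mm deep (y, the going) and 177 mm tall (the rise). The first step rests on the floor; each subsequent step sits one going further in +y and one rise higher in +z, directly behind and above the previous step with no overlap.

The staircase is on the floor beside the stool on its −y side.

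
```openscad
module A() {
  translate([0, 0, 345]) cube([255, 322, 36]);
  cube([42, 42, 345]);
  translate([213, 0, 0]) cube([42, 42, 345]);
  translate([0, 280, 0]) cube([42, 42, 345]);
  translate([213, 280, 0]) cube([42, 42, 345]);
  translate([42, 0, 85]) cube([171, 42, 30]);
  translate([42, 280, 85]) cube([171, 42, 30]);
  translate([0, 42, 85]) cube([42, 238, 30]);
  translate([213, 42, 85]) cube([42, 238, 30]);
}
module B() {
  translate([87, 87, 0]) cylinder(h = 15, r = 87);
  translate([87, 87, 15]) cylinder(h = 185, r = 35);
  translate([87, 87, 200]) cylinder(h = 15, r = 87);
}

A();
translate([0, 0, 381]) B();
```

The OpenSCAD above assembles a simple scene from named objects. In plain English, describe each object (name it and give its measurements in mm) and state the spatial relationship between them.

A is a simple wooden stool: a rectangular seat 255 mm (x) by 322 mm (y), 36 mm thick, top face at z = 381 mm, on four square legs, each 42×42 mm in cross-section. The legs rest on z = 0, each flush with a corner of the seat. Four stretchers, 42 mm wide and 30 mm tall, connect adjacent legs with their undersides at z = 85 mm, each running between the inner faces of the legs it joins and aligned with the legs' outer faces on the other axis.

B is a spool: two coaxial disc flanges of radius 87 mm and thickness 15 mm, joined by a core cylinder of radius 35 mm and height 185 mm. The lower flange rests on z = 0 and the three cylinders share a vertical axis.

The spool is on top of the stool.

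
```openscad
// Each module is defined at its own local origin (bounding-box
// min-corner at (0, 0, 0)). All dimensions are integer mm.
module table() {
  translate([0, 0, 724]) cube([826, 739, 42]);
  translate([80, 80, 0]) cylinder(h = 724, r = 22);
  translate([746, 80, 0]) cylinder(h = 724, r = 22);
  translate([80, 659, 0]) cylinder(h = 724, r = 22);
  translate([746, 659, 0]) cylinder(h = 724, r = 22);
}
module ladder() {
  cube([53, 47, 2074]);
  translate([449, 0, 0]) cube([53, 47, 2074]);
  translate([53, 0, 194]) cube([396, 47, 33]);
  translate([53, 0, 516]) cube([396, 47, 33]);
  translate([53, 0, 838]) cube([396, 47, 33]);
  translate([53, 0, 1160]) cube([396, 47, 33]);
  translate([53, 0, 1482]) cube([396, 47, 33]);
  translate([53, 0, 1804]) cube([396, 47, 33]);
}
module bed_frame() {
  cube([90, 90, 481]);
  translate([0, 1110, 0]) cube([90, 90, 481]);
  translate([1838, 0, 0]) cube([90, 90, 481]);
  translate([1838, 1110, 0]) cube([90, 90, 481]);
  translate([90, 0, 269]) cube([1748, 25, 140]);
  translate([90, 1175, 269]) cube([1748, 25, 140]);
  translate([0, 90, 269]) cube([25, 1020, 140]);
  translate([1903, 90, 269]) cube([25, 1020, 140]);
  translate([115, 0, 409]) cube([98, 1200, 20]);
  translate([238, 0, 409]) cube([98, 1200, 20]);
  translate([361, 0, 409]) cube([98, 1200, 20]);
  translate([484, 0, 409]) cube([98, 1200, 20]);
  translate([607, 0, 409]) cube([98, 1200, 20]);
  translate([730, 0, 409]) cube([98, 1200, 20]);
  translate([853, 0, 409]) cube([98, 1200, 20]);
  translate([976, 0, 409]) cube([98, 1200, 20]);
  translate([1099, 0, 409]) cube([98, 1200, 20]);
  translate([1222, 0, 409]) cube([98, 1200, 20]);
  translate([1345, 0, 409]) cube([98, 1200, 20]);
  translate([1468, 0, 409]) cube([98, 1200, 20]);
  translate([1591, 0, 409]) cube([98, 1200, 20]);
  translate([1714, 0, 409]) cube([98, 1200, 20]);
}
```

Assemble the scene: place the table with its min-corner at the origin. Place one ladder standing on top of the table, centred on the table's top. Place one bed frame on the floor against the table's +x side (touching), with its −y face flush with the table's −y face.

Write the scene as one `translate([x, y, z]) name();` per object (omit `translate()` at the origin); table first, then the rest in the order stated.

table();
translate([162, 346, 766]) ladder();
translate([826, 0, 0]) bed_frame();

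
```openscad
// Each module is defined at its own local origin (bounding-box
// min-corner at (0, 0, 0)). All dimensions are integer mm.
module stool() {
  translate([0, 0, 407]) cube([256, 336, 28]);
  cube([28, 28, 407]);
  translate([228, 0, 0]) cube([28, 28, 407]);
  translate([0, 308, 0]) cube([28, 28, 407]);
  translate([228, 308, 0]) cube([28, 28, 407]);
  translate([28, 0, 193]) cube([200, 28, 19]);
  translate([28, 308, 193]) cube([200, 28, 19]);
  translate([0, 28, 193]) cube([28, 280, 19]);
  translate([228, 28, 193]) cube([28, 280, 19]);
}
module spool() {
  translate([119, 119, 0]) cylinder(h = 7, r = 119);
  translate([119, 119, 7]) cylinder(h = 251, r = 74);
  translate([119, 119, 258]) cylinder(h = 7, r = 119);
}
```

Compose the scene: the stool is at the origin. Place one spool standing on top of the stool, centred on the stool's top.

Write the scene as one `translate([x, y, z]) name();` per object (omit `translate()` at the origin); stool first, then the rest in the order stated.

stool();
translate([9, 49, 435]) spool();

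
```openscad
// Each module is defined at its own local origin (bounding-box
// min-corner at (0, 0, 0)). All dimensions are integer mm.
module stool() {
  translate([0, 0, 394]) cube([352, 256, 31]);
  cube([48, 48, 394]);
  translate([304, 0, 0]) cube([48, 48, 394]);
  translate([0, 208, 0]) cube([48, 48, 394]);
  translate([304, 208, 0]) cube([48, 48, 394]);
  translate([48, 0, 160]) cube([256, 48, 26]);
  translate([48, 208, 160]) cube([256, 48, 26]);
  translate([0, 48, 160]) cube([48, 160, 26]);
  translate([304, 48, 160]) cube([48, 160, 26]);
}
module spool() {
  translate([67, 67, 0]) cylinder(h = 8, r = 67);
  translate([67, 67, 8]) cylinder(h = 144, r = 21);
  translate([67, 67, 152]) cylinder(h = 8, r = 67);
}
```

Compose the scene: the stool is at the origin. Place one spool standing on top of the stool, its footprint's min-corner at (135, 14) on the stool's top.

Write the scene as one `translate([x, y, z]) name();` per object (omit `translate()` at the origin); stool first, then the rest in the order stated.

stool();
translate([135, 14, 425]) spool();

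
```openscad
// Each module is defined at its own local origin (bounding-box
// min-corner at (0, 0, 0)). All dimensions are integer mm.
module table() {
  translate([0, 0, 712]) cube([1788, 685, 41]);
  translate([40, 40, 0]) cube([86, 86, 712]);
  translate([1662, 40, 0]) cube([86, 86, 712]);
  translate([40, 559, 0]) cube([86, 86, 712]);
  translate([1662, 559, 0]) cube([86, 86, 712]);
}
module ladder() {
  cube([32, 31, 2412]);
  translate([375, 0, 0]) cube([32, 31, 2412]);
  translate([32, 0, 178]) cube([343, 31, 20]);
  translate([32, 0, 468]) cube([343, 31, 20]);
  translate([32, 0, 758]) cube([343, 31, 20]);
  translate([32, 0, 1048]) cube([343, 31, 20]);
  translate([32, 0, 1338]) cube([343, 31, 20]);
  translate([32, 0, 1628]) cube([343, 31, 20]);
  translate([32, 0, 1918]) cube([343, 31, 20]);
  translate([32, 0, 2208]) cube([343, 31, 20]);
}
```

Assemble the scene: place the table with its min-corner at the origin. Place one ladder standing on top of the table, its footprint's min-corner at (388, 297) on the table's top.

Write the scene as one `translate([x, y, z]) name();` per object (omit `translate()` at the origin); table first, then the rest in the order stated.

table();
translate([388, 297, 753]) ladder();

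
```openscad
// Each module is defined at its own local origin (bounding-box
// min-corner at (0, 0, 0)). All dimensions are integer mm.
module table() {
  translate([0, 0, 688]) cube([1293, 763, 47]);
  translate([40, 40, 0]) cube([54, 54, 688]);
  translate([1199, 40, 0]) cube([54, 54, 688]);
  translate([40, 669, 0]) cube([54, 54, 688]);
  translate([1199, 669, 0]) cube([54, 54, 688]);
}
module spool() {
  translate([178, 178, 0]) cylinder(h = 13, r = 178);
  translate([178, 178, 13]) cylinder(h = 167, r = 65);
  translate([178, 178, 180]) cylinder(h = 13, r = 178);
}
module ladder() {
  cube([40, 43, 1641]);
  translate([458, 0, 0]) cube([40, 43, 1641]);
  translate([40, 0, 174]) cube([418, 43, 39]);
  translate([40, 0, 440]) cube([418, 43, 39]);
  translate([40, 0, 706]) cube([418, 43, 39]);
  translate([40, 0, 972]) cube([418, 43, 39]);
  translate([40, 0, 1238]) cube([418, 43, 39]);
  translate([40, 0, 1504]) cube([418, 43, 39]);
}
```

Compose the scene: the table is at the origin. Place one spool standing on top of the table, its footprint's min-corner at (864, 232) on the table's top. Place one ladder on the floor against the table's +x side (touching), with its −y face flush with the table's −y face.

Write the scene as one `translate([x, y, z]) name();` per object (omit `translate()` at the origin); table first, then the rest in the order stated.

table();
translate([864, 232, 735]) spool();
translate([1293, 0, 0]) ladder();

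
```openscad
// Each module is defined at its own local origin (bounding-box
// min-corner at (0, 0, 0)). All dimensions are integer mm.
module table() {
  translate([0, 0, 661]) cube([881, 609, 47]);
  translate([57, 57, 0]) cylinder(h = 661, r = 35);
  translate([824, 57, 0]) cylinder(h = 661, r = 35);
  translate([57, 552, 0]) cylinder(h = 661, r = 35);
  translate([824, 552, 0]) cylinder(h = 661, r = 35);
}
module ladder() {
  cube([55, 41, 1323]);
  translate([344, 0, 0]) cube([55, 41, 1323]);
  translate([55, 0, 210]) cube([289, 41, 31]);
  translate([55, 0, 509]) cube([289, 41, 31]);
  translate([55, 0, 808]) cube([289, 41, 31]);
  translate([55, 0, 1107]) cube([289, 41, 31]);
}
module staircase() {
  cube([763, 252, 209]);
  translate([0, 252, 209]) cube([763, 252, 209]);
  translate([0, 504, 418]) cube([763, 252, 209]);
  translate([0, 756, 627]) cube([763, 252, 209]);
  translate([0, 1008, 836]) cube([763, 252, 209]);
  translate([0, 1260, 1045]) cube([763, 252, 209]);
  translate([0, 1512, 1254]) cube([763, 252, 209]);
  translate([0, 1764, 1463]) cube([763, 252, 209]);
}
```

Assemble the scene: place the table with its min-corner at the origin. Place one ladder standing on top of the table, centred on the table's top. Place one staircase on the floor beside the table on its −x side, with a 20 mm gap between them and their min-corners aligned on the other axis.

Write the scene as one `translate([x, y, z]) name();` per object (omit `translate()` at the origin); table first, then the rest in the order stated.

table();
translate([241, 284, 708]) ladder();
translate([-783, 0, 0]) staircase();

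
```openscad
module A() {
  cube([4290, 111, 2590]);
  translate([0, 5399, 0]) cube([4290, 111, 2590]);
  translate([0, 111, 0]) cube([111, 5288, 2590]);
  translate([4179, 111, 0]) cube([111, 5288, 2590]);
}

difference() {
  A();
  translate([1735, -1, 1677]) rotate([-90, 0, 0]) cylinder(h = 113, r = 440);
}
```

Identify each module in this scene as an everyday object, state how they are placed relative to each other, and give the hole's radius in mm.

A is a house frame. The house frame has a circular hole through its front wall. The hole's radius is 440 mm.

The subtracted cylinder has r = 440 mm.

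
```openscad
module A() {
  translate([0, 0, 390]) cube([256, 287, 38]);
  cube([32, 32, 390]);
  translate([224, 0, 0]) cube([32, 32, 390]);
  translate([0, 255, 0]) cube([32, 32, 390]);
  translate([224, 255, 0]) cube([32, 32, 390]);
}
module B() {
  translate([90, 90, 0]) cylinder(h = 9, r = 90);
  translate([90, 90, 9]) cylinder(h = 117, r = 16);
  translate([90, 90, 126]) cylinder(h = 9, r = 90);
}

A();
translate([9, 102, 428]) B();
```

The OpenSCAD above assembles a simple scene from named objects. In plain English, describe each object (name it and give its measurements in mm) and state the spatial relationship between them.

A is a four-legged stool. The seat is a 256×287×38 mm slab whose top surface is at z = 428 mm; four square legs, each 32×32 mm in cross-section, run from the floor (z = 0) to the underside of the seat, each flush with a corner of the seat.

B is a spool: two coaxial disc flanges of radius 90 mm and thickness 9 mm, joined by a core cylinder of radius 16 mm and height 117 mm. The lower flange rests on z = 0 and the three cylinders share a vertical axis.

The spool is on top of the stool.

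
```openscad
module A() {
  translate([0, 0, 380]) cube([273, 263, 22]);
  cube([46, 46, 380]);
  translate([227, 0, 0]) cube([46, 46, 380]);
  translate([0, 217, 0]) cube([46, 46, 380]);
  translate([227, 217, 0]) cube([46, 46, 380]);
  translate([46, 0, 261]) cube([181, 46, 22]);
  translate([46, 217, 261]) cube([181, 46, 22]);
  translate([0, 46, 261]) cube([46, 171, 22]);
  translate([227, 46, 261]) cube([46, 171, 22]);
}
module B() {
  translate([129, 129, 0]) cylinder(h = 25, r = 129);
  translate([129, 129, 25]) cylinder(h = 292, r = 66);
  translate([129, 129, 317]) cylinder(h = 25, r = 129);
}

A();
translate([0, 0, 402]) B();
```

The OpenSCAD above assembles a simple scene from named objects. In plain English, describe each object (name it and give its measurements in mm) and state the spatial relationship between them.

A is a four-legged stool. The seat is 273×263 mm, 22 mm thick, top at z = 402 mm. It stands on four square legs, each 46×46 mm in cross-section, from z = 0 to the seat underside, each flush with a corner of the seat. Four stretchers, 46 mm wide and 22 mm tall, connect adjacent legs with their undersides at z = 261 mm, each running between the inner faces of the legs it joins and aligned with the legs' outer faces on the other axis.

B is a spool: two coaxial disc flanges of radius 129 mm and thickness 25 mm, joined by a core cylinder of radius 66 mm and height 292 mm. The lower flange rests on z = 0 and the three cylinders share a vertical axis.

The spool is on top of the stool.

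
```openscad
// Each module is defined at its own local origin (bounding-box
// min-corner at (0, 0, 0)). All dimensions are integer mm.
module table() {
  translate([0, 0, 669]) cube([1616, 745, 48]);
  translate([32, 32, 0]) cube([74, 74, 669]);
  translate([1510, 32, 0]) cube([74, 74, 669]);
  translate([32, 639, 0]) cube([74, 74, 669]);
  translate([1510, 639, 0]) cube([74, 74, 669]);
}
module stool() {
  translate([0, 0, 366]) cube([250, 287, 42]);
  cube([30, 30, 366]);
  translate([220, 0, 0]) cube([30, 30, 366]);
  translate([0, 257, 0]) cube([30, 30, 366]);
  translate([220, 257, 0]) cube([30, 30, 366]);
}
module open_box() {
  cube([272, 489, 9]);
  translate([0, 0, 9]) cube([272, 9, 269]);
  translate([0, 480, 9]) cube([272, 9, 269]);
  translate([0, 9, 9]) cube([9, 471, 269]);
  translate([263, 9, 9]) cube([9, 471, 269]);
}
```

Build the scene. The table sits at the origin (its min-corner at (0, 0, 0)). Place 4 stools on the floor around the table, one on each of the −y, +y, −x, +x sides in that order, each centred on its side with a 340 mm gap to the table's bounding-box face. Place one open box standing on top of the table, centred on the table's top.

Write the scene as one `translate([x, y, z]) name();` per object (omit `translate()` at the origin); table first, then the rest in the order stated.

table();
translate([683, -627, 0]) stool();
translate([683, 1085, 0]) stool();
translate([-590, 229, 0]) stool();
translate([1956, 229, 0]) stool();
translate([672, 128, 717]) open_box();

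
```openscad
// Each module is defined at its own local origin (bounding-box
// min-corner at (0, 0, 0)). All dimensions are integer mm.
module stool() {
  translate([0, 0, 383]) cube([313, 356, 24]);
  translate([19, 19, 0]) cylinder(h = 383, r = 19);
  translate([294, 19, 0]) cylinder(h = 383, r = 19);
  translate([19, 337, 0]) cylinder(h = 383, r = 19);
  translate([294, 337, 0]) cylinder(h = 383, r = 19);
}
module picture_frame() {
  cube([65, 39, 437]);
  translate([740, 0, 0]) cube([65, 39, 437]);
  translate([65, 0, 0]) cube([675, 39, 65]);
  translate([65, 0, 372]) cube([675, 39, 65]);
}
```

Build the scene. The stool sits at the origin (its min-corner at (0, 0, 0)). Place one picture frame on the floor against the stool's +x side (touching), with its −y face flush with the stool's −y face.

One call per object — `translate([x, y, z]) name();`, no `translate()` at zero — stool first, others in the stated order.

stool();
translate([313, 0, 0]) picture_frame();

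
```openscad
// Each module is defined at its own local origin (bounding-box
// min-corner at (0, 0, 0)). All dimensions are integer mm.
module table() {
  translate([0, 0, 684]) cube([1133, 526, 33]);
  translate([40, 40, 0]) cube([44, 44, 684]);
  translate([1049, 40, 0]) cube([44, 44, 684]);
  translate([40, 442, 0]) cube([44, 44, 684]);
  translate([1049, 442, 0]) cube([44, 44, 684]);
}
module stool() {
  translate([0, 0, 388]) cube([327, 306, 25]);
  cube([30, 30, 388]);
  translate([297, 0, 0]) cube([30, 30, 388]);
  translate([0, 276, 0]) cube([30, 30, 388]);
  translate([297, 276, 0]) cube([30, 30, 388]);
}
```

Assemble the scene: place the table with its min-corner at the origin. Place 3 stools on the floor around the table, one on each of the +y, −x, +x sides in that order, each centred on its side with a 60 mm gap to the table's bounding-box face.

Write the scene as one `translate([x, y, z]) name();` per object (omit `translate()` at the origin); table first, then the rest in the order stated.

table();
translate([403, 586, 0]) stool();
translate([-387, 110, 0]) stool();
translate([1193, 110, 0]) stool();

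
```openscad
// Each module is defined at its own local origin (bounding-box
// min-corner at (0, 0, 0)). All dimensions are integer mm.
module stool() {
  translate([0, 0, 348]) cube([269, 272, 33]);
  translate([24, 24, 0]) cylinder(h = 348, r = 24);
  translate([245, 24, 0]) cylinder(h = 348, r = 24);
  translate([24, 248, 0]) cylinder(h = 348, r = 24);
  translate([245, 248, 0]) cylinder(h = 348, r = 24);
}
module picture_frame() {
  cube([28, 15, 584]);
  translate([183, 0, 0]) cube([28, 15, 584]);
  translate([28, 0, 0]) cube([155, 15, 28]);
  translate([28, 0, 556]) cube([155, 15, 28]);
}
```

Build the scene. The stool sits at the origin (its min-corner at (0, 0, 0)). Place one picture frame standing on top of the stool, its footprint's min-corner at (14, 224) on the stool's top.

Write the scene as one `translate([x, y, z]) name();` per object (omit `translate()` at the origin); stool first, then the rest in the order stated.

stool();
translate([14, 224, 381]) picture_frame();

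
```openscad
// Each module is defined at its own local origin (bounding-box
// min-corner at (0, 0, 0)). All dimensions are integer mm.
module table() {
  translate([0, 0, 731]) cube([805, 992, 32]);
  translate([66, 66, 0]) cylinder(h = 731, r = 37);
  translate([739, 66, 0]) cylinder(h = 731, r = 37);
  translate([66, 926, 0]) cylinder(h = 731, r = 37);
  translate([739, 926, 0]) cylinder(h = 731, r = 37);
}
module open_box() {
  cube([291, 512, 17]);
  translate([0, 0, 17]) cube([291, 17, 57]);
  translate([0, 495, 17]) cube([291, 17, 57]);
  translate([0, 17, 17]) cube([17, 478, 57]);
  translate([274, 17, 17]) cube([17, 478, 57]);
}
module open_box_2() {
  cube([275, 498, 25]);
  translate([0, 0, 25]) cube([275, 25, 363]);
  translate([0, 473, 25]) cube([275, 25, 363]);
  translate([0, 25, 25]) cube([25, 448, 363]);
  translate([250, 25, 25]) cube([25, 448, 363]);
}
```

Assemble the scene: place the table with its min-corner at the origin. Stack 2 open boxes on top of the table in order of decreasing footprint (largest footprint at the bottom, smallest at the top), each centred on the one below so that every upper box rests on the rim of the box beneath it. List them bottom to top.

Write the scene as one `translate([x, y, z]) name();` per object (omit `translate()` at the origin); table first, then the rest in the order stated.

table();
translate([257, 240, 763]) open_box();
translate([265, 247, 837]) open_box_2();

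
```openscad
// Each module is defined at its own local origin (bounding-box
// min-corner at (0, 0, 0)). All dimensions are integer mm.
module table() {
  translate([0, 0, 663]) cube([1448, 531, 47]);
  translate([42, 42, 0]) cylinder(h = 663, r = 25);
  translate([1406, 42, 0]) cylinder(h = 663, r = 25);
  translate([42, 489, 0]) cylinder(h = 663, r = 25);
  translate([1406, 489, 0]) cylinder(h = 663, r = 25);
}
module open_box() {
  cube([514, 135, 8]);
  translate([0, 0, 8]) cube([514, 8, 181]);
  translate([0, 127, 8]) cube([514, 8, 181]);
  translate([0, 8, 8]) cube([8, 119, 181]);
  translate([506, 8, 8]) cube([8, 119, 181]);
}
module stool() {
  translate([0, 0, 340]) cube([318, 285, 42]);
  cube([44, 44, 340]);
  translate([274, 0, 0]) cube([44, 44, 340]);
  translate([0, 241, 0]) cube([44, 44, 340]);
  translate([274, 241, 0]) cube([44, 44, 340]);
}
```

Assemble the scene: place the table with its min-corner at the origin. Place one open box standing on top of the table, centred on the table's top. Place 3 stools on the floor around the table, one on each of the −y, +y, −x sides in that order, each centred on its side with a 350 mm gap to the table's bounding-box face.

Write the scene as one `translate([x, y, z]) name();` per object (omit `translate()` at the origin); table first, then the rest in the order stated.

table();
translate([467, 198, 710]) open_box();
translate([565, -635, 0]) stool();
translate([565, 881, 0]) stool();
translate([-668, 123, 0]) stool();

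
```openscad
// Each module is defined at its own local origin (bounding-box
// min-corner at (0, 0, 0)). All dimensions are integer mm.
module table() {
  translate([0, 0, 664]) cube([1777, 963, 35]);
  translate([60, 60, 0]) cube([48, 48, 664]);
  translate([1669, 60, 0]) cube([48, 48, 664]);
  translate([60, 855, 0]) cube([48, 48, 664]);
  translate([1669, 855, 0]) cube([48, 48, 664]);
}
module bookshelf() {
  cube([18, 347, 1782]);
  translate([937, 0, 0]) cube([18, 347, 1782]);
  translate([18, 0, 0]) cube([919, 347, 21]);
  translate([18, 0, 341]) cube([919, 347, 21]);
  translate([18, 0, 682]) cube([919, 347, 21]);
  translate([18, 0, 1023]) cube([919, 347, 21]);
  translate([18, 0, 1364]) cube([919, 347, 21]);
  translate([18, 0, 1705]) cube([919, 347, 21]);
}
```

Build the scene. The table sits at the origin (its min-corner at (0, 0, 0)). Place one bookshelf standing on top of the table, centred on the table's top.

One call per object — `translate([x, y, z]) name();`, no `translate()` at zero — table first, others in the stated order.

table();
translate([411, 308, 699]) bookshelf();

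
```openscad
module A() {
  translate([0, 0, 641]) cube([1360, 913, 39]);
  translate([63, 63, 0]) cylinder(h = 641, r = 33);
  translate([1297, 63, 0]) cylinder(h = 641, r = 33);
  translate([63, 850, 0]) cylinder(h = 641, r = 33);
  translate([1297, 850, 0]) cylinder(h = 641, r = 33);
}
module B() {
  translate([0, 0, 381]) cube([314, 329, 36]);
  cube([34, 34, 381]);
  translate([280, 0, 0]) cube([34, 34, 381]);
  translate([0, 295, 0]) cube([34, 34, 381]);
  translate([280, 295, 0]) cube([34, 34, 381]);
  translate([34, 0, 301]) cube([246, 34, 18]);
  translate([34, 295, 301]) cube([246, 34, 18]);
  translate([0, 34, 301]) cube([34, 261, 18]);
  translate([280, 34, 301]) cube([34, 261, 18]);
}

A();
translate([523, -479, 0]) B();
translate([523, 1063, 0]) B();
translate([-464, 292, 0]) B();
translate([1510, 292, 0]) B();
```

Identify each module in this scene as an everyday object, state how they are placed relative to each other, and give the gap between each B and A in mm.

A is a table. B is a stool. Four stools sit around the table at the −y, +y, −x, +x sides. The gap between each stool and the table is 150 mm.

Each stool's nearest face is 150 mm from the table's bounding box.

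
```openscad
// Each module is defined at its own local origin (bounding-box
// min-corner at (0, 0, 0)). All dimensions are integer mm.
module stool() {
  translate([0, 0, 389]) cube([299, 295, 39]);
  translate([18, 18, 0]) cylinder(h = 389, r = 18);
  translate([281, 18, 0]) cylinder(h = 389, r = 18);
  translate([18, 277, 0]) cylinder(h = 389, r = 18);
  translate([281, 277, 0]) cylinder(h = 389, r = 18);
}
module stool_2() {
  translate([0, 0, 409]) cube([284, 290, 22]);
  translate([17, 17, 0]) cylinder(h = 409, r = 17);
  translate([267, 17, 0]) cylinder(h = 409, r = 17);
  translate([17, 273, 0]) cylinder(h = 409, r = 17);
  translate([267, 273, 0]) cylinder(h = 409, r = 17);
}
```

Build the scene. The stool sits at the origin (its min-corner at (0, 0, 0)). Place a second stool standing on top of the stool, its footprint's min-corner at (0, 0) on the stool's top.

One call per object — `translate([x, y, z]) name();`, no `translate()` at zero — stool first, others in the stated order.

stool();
translate([0, 0, 428]) stool_2();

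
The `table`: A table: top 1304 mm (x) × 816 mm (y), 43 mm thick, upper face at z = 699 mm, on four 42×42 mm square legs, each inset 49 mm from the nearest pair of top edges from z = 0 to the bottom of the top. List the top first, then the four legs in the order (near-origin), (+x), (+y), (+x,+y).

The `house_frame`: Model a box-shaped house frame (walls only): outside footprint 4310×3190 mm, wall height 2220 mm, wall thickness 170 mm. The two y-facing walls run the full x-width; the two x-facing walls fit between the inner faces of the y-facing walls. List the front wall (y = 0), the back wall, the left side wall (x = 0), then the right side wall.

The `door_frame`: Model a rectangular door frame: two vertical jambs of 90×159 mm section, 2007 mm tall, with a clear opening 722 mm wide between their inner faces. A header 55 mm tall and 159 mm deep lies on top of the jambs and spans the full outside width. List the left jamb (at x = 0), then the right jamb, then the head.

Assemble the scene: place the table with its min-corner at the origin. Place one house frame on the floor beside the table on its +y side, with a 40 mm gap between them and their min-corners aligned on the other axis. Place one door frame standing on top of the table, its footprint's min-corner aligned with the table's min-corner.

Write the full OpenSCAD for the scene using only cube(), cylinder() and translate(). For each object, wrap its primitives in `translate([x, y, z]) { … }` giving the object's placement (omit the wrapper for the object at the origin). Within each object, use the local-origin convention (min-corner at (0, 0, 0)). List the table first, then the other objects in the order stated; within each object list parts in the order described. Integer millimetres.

translate([0, 0, 656]) cube([1304, 816, 43]);
translate([49, 49, 0]) cube([42, 42, 656]);
translate([1213, 49, 0]) cube([42, 42, 656]);
translate([49, 725, 0]) cube([42, 42, 656]);
translate([1213, 725, 0]) cube([42, 42, 656]);
translate([0, 856, 0]) {
  cube([4310, 170, 2220]);
  translate([0, 3020, 0]) cube([4310, 170, 2220]);
  translate([0, 170, 0]) cube([170, 2850, 2220]);
  translate([4140, 170, 0]) cube([170, 2850, 2220]);
}
translate([0, 0, 699]) {
  cube([90, 159, 2007]);
  translate([812, 0, 0]) cube([90, 159, 2007]);
  translate([0, 0, 2007]) cube([902, 159, 55]);
}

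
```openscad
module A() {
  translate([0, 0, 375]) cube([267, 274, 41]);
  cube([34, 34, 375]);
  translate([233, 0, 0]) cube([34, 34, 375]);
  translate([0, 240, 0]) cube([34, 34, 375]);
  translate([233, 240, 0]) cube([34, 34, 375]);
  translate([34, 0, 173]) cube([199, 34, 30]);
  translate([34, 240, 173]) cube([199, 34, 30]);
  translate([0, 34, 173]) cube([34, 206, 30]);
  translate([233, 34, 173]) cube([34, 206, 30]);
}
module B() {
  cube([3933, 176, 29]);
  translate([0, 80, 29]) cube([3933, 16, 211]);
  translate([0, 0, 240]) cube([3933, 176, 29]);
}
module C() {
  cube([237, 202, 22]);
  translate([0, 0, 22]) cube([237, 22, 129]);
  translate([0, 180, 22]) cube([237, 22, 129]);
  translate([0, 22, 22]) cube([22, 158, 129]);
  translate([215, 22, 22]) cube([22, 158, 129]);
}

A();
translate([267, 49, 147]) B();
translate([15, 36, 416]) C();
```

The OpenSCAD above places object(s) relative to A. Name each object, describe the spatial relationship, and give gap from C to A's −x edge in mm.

A is a stool. B is an I-beam. C is an open box. The I-beam is beside the stool with their tops flush at z = 416. The open box is on top of the stool, centred. The gap from the open box to the stool's −x edge is 15 mm.

The open box's min-x is at 15; the stool's min-x is 0; gap = 15 mm.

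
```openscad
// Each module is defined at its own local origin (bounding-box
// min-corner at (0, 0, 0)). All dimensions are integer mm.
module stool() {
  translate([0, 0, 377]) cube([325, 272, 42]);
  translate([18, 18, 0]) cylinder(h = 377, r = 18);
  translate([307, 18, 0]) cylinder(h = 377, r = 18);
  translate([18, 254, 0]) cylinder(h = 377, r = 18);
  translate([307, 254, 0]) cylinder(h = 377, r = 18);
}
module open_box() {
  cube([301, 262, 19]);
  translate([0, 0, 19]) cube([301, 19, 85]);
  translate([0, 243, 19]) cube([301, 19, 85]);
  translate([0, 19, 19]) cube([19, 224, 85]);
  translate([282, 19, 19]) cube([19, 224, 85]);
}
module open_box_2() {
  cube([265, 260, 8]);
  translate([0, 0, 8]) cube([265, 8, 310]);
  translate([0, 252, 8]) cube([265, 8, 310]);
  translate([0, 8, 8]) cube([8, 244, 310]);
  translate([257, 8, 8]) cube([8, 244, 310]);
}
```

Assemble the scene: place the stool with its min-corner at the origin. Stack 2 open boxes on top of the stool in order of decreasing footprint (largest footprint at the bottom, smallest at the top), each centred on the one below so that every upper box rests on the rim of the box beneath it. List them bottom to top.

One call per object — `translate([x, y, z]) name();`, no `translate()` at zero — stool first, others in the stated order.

stool();
translate([12, 5, 419]) open_box();
translate([30, 6, 523]) open_box_2();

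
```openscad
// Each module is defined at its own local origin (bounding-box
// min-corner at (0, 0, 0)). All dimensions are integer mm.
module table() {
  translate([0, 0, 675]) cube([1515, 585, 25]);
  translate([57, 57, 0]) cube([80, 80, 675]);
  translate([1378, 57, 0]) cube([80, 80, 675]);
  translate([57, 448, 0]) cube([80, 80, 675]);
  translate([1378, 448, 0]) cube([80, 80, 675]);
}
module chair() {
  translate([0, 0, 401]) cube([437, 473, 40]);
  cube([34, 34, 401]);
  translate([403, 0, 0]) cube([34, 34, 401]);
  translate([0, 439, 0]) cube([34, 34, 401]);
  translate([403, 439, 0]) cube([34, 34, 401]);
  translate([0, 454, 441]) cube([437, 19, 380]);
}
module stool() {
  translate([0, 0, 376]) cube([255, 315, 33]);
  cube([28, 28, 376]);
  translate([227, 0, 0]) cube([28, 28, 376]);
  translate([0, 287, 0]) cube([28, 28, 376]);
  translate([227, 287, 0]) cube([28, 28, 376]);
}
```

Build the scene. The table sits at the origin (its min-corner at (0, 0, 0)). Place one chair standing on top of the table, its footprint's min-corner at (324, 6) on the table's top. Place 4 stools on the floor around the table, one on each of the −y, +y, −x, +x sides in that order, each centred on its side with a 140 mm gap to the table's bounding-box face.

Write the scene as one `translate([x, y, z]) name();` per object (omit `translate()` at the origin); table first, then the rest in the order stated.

table();
translate([324, 6, 700]) chair();
translate([630, -455, 0]) stool();
translate([630, 725, 0]) stool();
translate([-395, 135, 0]) stool();
translate([1655, 135, 0]) stool();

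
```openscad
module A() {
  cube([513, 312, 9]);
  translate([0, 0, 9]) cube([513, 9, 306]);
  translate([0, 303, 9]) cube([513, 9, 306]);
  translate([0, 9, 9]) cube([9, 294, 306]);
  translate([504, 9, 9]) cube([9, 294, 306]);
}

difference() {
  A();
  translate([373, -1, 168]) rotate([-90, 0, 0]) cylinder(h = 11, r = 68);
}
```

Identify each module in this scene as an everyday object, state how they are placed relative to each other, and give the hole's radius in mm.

A is an open box. The open box has a circular hole through its front wall. The hole's radius is 68 mm.

The subtracted cylinder has r = 68 mm.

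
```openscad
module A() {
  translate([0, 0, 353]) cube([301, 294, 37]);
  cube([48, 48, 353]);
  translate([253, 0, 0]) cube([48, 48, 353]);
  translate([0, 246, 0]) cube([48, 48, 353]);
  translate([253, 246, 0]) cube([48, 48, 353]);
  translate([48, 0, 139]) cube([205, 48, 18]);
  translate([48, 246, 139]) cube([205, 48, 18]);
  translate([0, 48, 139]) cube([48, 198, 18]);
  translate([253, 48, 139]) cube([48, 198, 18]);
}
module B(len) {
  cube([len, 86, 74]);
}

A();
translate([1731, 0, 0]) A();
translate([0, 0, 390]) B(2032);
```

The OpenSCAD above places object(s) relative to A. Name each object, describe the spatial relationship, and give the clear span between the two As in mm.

Second stool starts at x = 1731; first ends at x = 301; clear span = 1731 − 301 = 1430 mm.

A is a stool. B is a beam. A beam spans the tops of two stools. The clear span between the two stools is 1430 mm.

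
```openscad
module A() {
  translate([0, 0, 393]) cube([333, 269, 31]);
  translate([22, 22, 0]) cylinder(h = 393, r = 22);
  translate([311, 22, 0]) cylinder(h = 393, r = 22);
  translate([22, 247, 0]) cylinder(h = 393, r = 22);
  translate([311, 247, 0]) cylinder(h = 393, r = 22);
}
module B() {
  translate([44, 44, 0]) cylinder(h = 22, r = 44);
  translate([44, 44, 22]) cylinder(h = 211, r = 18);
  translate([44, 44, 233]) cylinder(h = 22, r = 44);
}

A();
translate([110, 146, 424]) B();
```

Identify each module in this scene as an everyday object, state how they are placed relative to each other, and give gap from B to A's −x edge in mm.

A is a stool. B is a spool. The spool is on top of the stool. The gap from the spool to the stool's −x edge is 110 mm.

The spool's min-x is at 110; the stool's min-x is 0; gap = 110 mm.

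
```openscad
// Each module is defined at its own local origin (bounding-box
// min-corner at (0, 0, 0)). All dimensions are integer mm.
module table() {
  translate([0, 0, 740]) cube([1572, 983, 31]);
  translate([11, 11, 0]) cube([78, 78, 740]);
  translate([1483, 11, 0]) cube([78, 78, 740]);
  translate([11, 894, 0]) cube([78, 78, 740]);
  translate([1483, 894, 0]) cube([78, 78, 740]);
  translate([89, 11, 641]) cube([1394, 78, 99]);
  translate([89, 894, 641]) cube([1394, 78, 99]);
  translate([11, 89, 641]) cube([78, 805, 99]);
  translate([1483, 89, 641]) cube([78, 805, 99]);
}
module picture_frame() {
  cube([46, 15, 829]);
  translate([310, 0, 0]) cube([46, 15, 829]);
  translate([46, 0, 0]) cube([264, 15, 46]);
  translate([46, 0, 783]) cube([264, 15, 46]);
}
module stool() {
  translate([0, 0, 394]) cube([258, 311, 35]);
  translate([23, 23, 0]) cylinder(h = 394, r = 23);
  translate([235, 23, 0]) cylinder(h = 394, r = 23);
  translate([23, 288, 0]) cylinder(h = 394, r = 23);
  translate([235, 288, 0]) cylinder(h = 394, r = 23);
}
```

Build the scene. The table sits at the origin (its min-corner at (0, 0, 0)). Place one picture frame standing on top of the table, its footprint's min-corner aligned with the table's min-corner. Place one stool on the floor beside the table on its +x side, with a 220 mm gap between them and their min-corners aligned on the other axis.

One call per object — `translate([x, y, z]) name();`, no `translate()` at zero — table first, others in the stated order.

table();
translate([0, 0, 771]) picture_frame();
translate([1792, 0, 0]) stool();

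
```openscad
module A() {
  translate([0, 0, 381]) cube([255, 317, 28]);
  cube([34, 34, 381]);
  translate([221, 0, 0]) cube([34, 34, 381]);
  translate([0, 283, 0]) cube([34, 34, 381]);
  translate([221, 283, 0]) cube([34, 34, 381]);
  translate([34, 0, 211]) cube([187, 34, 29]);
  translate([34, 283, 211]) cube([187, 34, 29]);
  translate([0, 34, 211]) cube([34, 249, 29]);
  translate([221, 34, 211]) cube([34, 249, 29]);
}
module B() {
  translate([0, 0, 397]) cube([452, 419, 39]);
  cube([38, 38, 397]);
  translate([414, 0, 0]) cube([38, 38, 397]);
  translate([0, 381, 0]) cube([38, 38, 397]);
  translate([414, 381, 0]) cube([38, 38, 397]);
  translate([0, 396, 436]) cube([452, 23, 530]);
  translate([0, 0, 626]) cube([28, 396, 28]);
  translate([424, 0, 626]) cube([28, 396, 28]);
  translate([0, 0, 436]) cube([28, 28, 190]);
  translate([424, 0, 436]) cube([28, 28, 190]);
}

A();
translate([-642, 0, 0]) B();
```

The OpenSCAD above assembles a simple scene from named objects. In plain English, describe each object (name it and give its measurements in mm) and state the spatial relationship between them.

A is a four-legged stool. The seat is a 255×317×28 mm slab whose top surface is at z = 409 mm; four square legs, each 34×34 mm in cross-section, run from the floor (z = 0) to the underside of the seat, each flush with a corner of the seat. Four stretchers, 34 mm wide and 29 mm tall, connect adjacent legs with their undersides at z = 211 mm, each running between the inner faces of the legs it joins and aligned with the legs' outer faces on the other axis.

B is a chair. The seat is a 452×419×39 mm slab with its top at z = 436 mm, on four 38×38 mm corner legs (flush with the seat edges, standing on z = 0). A flat backrest 23 mm thick, 530 mm tall, spans the full seat width and rises from the seat top along its +y edge, rear face flush with the rear of the seat. Two armrests of 28×28 mm section run along each side from the seat's front edge to the front of the backrest, top faces 218 mm above the seat top and outer faces flush with the seat's x-edges; a 28×28 mm post under the front of each armrest stands on the seat at the front corner.

The chair is on the floor beside the stool on its −x side.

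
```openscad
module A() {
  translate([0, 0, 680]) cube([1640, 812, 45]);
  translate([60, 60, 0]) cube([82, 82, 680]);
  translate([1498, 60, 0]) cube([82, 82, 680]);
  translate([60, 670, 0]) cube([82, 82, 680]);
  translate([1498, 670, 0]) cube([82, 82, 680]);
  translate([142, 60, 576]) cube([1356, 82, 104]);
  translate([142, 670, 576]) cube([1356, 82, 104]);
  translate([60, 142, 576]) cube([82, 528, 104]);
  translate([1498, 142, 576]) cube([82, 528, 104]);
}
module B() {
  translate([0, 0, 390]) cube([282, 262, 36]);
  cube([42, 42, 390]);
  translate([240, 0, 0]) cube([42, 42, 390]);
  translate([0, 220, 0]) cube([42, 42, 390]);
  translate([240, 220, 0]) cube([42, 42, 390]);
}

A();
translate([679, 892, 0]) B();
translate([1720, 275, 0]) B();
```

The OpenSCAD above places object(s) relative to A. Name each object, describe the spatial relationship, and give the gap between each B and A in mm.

A is a table. B is a stool. Two stools sit around the table at the +y, +x sides. The gap between each stool and the table is 80 mm.

Each stool's nearest face is 80 mm from the table's bounding box.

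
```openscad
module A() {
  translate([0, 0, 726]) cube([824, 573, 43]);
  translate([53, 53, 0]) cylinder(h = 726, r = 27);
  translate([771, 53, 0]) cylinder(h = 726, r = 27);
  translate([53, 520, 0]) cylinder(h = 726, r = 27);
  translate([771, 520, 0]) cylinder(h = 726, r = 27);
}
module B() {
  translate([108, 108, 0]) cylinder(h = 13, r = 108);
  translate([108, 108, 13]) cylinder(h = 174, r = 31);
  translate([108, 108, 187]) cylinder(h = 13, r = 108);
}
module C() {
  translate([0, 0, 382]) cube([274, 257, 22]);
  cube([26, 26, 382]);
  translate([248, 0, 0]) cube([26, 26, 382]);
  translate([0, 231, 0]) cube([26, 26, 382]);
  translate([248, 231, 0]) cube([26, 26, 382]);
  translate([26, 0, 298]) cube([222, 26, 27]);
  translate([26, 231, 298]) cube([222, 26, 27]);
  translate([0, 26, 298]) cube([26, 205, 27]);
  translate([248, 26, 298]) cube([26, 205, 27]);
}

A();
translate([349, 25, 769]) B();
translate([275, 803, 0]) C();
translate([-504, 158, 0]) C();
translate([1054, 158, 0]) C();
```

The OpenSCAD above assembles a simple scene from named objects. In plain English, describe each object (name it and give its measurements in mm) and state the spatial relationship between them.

A is a table with a 824×573 mm rectangular top, 43 mm thick, top surface at z = 769 mm, supported by four round legs of 54 mm diameter, each leg's bounding box inset 26 mm from the nearest pair of top edges, running from the floor.

B is a spool: two coaxial disc flanges of radius 108 mm and thickness 13 mm, joined by a core cylinder of radius 31 mm and height 174 mm. The lower flange rests on z = 0 and the three cylinders share a vertical axis.

C is a simple wooden stool: a rectangular seat 274 mm (x) by 257 mm (y), 22 mm thick, top face at z = 404 mm, on four square legs, each 26×26 mm in cross-section. The legs rest on z = 0, each flush with a corner of the seat. Four stretchers, 26 mm wide and 27 mm tall, connect adjacent legs with their undersides at z = 298 mm, each running between the inner faces of the legs it joins and aligned with the legs' outer faces on the other axis.

The spool is on top of the table. Three stools sit around the table at the +y, −x, +x sides.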